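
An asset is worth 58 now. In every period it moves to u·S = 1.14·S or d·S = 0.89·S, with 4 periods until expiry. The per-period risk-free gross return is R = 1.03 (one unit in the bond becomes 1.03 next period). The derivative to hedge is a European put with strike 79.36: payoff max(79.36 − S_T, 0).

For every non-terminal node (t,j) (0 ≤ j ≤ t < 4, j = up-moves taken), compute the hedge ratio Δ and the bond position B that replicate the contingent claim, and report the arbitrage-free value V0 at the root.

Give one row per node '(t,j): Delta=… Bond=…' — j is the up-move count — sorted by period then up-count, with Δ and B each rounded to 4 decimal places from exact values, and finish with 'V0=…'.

No-arbitrage ⇒ martingale measure with p* = (R−d)/(u−d) = 0.5600.
Payoff layer (t=4): V(4,0)=42.9695, V(4,1)=32.7474, V(4,2)=19.6540, V(4,3)=2.8827, V(4,4)=0.0000
Node (3,0) S=40.8882: V=(p*·32.7474+(1−p*)·42.9695)/1.03=36.1603; Δ=(32.7474−42.9695)/(46.6126−36.3905)=-1.0000; B=V−Δ·S=77.0485
Node (3,1) S=52.3737: V=(p*·19.6540+(1−p*)·32.7474)/1.03=24.6749; Δ=(19.6540−32.7474)/(59.7060−46.6126)=-1.0000; B=V−Δ·S=77.0485
Node (3,2) S=67.0854: V=(p*·2.8827+(1−p*)·19.6540)/1.03=9.9632; Δ=(2.8827−19.6540)/(76.4773−59.7060)=-1.0000; B=V−Δ·S=77.0485
Node (3,3) S=85.9296: V=(p*·0.0000+(1−p*)·2.8827)/1.03=1.2314; Δ=(0.0000−2.8827)/(97.9597−76.4773)=-0.1342; B=V−Δ·S=12.7622
Node (2,0) S=45.9418: V=(p*·24.6749+(1−p*)·36.1603)/1.03=28.8626; Δ=(24.6749−36.1603)/(52.3737−40.8882)=-1.0000; B=V−Δ·S=74.8044
Node (2,1) S=58.8468: V=(p*·9.9632+(1−p*)·24.6749)/1.03=15.9576; Δ=(9.9632−24.6749)/(67.0854−52.3737)=-1.0000; B=V−Δ·S=74.8044
Node (2,2) S=75.3768: V=(p*·1.2314+(1−p*)·9.9632)/1.03=4.9256; Δ=(1.2314−9.9632)/(85.9296−67.0854)=-0.4634; B=V−Δ·S=39.8526
Node (1,0) S=51.6200: V=(p*·15.9576+(1−p*)·28.8626)/1.03=21.0056; Δ=(15.9576−28.8626)/(58.8468−45.9418)=-1.0000; B=V−Δ·S=72.6256
Node (1,1) S=66.1200: V=(p*·4.9256+(1−p*)·15.9576)/1.03=9.4949; Δ=(4.9256−15.9576)/(75.3768−58.8468)=-0.6674; B=V−Δ·S=53.6227
Node (0,0) S=58.0000: V=(p*·9.4949+(1−p*)·21.0056)/1.03=14.1355; Δ=(9.4949−21.0056)/(66.1200−51.6200)=-0.7938; B=V−Δ·S=60.1787
Root portfolio cost Δ·58+B reproduces V0=14.1355.

(0,0): Delta=-0.7938 Bond=60.1787
(1,0): Delta=-1.0000 Bond=72.6256
(1,1): Delta=-0.6674 Bond=53.6227
(2,0): Delta=-1.0000 Bond=74.8044
(2,1): Delta=-1.0000 Bond=74.8044
(2,2): Delta=-0.4634 Bond=39.8526
(3,0): Delta=-1.0000 Bond=77.0485
(3,1): Delta=-1.0000 Bond=77.0485
(3,2): Delta=-1.0000 Bond=77.0485
(3,3): Delta=-0.1342 Bond=12.7622
V0=14.1355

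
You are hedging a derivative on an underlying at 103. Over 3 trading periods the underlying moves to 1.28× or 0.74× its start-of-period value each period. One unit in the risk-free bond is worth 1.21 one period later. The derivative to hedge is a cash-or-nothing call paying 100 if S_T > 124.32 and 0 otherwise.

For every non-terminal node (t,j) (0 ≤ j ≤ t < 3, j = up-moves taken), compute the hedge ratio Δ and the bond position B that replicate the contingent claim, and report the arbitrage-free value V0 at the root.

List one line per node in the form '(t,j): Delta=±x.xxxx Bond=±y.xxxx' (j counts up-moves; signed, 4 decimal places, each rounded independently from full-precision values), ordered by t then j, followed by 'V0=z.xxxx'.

Risk-neutral probability p* = (R−d)/(u−d) = (1.21−0.74)/(1.28−0.74) = 0.8704.
At expiry t=3: V(3,0)=0.0000, V(3,1)=0.0000, V(3,2)=100.0000, V(3,3)=100.0000
Node (2,0) S=56.4028: V=(p*·0.0000+(1−p*)·0.0000)/1.21=0.0000; Δ=(0.0000−0.0000)/(72.1956−41.7381)=0.0000; B=V−Δ·S=0.0000
Node (2,1) S=97.5616: V=(p*·100.0000+(1−p*)·0.0000)/1.21=71.9314; Δ=(100.0000−0.0000)/(124.8788−72.1956)=1.8981; B=V−Δ·S=-113.2537
Node (2,2) S=168.7552: V=(p*·100.0000+(1−p*)·100.0000)/1.21=82.6446; Δ=(100.0000−100.0000)/(216.0067−124.8788)=0.0000; B=V−Δ·S=82.6446
Node (1,0) S=76.2200: V=(p*·71.9314+(1−p*)·0.0000)/1.21=51.7413; Δ=(71.9314−0.0000)/(97.5616−56.4028)=1.7477; B=V−Δ·S=-81.4650
Node (1,1) S=131.8400: V=(p*·82.6446+(1−p*)·71.9314)/1.21=67.1536; Δ=(82.6446−71.9314)/(168.7552−97.5616)=0.1505; B=V−Δ·S=47.3144
Node (0,0) S=103.0000: V=(p*·67.1536+(1−p*)·51.7413)/1.21=53.8477; Δ=(67.1536−51.7413)/(131.8400−76.2200)=0.2771; B=V−Δ·S=25.3064
The time-0 hedge costs 53.8477, which is the no-arbitrage price.

(0,0): Delta=0.2771 Bond=25.3064
(1,0): Delta=1.7477 Bond=-81.4650
(1,1): Delta=0.1505 Bond=47.3144
(2,0): Delta=0.0000 Bond=0.0000
(2,1): Delta=1.8981 Bond=-113.2537
(2,2): Delta=0.0000 Bond=82.6446
V0=53.8477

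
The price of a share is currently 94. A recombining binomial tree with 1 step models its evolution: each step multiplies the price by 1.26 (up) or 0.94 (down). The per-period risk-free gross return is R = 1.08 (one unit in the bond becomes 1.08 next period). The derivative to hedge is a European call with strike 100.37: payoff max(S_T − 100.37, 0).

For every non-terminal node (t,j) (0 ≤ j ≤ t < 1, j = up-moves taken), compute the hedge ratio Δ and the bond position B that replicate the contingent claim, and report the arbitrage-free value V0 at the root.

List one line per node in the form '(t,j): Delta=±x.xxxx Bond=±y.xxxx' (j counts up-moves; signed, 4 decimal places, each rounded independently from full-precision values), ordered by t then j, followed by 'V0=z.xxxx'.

(0,0): Delta=0.6007 Bond=-49.1487
V0=7.3200

Risk-neutral probability p* = (R−d)/(u−d) = (1.08−0.94)/(1.26−0.94) = 0.4375.
At expiry t=1: V(1,0)=0.0000, V(1,1)=18.0700
  t=0,j=0: stock 94.0000 → up 118.4400 (V=18.0700), down 88.3600 (V=0.0000). Price 7.3200; hedge Δ=0.6007, bond B=-49.1487.
Each (Δ,B) replicates both successor values, so the strategy is self-financing and V0 is arbitrage-free.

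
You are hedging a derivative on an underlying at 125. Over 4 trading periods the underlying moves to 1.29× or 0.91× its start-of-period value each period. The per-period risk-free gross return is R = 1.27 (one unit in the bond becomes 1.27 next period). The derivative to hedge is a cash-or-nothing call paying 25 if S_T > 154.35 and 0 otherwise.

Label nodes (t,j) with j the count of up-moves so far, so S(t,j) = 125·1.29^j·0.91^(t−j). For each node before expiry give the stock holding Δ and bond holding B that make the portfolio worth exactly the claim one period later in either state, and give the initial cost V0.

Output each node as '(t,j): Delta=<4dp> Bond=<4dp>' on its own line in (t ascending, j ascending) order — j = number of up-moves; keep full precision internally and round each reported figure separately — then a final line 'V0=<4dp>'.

(0,0): Delta=0.0020 Bond=9.3518
(1,0): Delta=0.0358 Bond=8.0392
(1,1): Delta=0.0007 Bond=12.0900
(2,0): Delta=0.4741 Bond=-35.1649
(2,1): Delta=0.0186 Bond=12.7306
(2,2): Delta=0.0000 Bond=15.5000
(3,0): Delta=0.0000 Bond=0.0000
(3,1): Delta=0.4927 Bond=-47.1405
(3,2): Delta=0.0000 Bond=19.6850
(3,3): Delta=0.0000 Bond=19.6850
V0=9.6047

The replicating-portfolio and risk-neutral prices coincide; use p* = (1.27−0.91)/(1.29−0.91) = 0.9474 for the latter.
Terminal values V(4,·): V(4,0)=0.0000, V(4,1)=0.0000, V(4,2)=25.0000, V(4,3)=25.0000, V(4,4)=25.0000
Node (3,0) S=94.1964: V=(p*·0.0000+(1−p*)·0.0000)/1.27=0.0000; Δ=(0.0000−0.0000)/(121.5133−85.7187)=0.0000; B=V−Δ·S=0.0000
Node (3,1) S=133.5311: V=(p*·25.0000+(1−p*)·0.0000)/1.27=18.6490; Δ=(25.0000−0.0000)/(172.2552−121.5133)=0.4927; B=V−Δ·S=-47.1405
Node (3,2) S=189.2914: V=(p*·25.0000+(1−p*)·25.0000)/1.27=19.6850; Δ=(25.0000−25.0000)/(244.1859−172.2552)=0.0000; B=V−Δ·S=19.6850
Node (3,3) S=268.3361: V=(p*·25.0000+(1−p*)·25.0000)/1.27=19.6850; Δ=(25.0000−25.0000)/(346.1536−244.1859)=0.0000; B=V−Δ·S=19.6850
Node (2,0) S=103.5125: V=(p*·18.6490+(1−p*)·0.0000)/1.27=13.9114; Δ=(18.6490−0.0000)/(133.5311−94.1964)=0.4741; B=V−Δ·S=-35.1649
Node (2,1) S=146.7375: V=(p*·19.6850+(1−p*)·18.6490)/1.27=15.4571; Δ=(19.6850−18.6490)/(189.2914−133.5311)=0.0186; B=V−Δ·S=12.7306
Node (2,2) S=208.0125: V=(p*·19.6850+(1−p*)·19.6850)/1.27=15.5000; Δ=(19.6850−19.6850)/(268.3361−189.2914)=0.0000; B=V−Δ·S=15.5000
Node (1,0) S=113.7500: V=(p*·15.4571+(1−p*)·13.9114)/1.27=12.1069; Δ=(15.4571−13.9114)/(146.7375−103.5125)=0.0358; B=V−Δ·S=8.0392
Node (1,1) S=161.2500: V=(p*·15.5000+(1−p*)·15.4571)/1.27=12.2030; Δ=(15.5000−15.4571)/(208.0125−146.7375)=0.0007; B=V−Δ·S=12.0900
Node (0,0) S=125.0000: V=(p*·12.2030+(1−p*)·12.1069)/1.27=9.6047; Δ=(12.2030−12.1069)/(161.2500−113.7500)=0.0020; B=V−Δ·S=9.3518
Each (Δ,B) replicates both successor values, so the strategy is self-financing and V0 is arbitrage-free.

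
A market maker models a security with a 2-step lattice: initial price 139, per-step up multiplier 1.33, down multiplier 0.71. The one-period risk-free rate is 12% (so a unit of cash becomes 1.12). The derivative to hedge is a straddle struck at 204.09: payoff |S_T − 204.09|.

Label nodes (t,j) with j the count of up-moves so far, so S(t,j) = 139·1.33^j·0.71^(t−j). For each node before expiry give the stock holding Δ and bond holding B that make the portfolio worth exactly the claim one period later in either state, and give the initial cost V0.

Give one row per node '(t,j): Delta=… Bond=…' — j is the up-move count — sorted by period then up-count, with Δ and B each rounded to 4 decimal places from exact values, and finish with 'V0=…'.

The replicating-portfolio and risk-neutral prices coincide; use p* = (1.12−0.71)/(1.33−0.71) = 0.6613 for the latter.
Terminal payoffs: V(2,0)=134.0201, V(2,1)=72.8323, V(2,2)=41.7871
Node (1,0) S=98.6900: V=(p*·72.8323+(1−p*)·134.0201)/1.12=83.5332; Δ=(72.8323−134.0201)/(131.2577−70.0699)=-1.0000; B=V−Δ·S=182.2232
Node (1,1) S=184.8700: V=(p*·41.7871+(1−p*)·72.8323)/1.12=46.6986; Δ=(41.7871−72.8323)/(245.8771−131.2577)=-0.2709; B=V−Δ·S=96.7715
Node (0,0) S=139.0000: V=(p*·46.6986+(1−p*)·83.5332)/1.12=52.8347; Δ=(46.6986−83.5332)/(184.8700−98.6900)=-0.4274; B=V−Δ·S=112.2454
Root portfolio cost Δ·139+B reproduces V0=52.8347.

(0,0): Delta=-0.4274 Bond=112.2454
(1,0): Delta=-1.0000 Bond=182.2232
(1,1): Delta=-0.2709 Bond=96.7715
V0=52.8347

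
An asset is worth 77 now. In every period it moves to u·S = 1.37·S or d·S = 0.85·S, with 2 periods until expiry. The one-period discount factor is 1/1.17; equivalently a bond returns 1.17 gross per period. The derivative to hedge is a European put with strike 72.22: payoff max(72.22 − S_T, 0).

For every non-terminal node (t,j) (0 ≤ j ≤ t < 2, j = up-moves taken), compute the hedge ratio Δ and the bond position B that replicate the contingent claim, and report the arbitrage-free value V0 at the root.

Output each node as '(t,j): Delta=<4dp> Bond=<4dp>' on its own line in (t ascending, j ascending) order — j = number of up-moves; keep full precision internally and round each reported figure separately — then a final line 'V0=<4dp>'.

(0,0): Delta=-0.1362 Bond=12.2787
(1,0): Delta=-0.4874 Bond=37.3519
(1,1): Delta=0.0000 Bond=0.0000
V0=1.7925

The replicating-portfolio and risk-neutral prices coincide; use p* = (1.17−0.85)/(1.37−0.85) = 0.6154 for the latter.
Payoff layer (t=2): V(2,0)=16.5875, V(2,1)=0.0000, V(2,2)=0.0000
(1,0): S=65.4500. Δ = (V_up−V_dn)/(S_up−S_dn) = (0.0000−16.5875)/(89.6665−55.6325) = -0.4874. V = [p*·0.0000 + (1−p*)·16.5875]/1.17 = 5.4528. B = V − Δ·S = 37.3519.
(1,1): S=105.4900. Δ = (V_up−V_dn)/(S_up−S_dn) = (0.0000−0.0000)/(144.5213−89.6665) = 0.0000. V = [p*·0.0000 + (1−p*)·0.0000]/1.17 = 0.0000. B = V − Δ·S = 0.0000.
(0,0): S=77.0000. Δ = (V_up−V_dn)/(S_up−S_dn) = (0.0000−5.4528)/(105.4900−65.4500) = -0.1362. V = [p*·0.0000 + (1−p*)·5.4528]/1.17 = 1.7925. B = V − Δ·S = 12.2787.
The time-0 hedge costs 1.7925, which is the no-arbitrage price.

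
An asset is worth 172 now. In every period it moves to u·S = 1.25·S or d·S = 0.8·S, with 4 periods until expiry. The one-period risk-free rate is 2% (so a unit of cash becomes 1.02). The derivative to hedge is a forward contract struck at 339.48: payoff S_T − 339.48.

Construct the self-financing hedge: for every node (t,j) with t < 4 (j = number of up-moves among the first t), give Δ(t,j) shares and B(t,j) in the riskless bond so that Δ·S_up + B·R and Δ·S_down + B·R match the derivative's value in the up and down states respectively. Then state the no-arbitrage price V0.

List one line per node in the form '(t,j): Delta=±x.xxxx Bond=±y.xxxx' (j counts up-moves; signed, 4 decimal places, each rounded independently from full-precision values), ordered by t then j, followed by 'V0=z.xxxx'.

(0,0): Delta=1.0000 Bond=-313.6270
(1,0): Delta=1.0000 Bond=-319.8996
(1,1): Delta=1.0000 Bond=-319.8996
(2,0): Delta=1.0000 Bond=-326.2976
(2,1): Delta=1.0000 Bond=-326.2976
(2,2): Delta=1.0000 Bond=-326.2976
(3,0): Delta=1.0000 Bond=-332.8235
(3,1): Delta=1.0000 Bond=-332.8235
(3,2): Delta=1.0000 Bond=-332.8235
(3,3): Delta=1.0000 Bond=-332.8235
V0=-141.6270

Risk-neutral probability p* = (R−d)/(u−d) = (1.02−0.8)/(1.25−0.8) = 0.4889.
At expiry t=4: V(4,0)=-269.0288, V(4,1)=-229.4000, V(4,2)=-167.4800, V(4,3)=-70.7300, V(4,4)=80.4419
  t=3,j=0: stock 88.0640 → up 110.0800 (V=-229.4000), down 70.4512 (V=-269.0288). Price -244.7595; hedge Δ=1.0000, bond B=-332.8235.
  t=3,j=1: stock 137.6000 → up 172.0000 (V=-167.4800), down 110.0800 (V=-229.4000). Price -195.2235; hedge Δ=1.0000, bond B=-332.8235.
  t=3,j=2: stock 215.0000 → up 268.7500 (V=-70.7300), down 172.0000 (V=-167.4800). Price -117.8235; hedge Δ=1.0000, bond B=-332.8235.
  t=3,j=3: stock 335.9375 → up 419.9219 (V=80.4419), down 268.7500 (V=-70.7300). Price 3.1140; hedge Δ=1.0000, bond B=-332.8235.
  t=2,j=0: stock 110.0800 → up 137.6000 (V=-195.2235), down 88.0640 (V=-244.7595). Price -216.2176; hedge Δ=1.0000, bond B=-326.2976.
  t=2,j=1: stock 172.0000 → up 215.0000 (V=-117.8235), down 137.6000 (V=-195.2235). Price -154.2976; hedge Δ=1.0000, bond B=-326.2976.
  t=2,j=2: stock 268.7500 → up 335.9375 (V=3.1140), down 215.0000 (V=-117.8235). Price -57.5476; hedge Δ=1.0000, bond B=-326.2976.
  t=1,j=0: stock 137.6000 → up 172.0000 (V=-154.2976), down 110.0800 (V=-216.2176). Price -182.2996; hedge Δ=1.0000, bond B=-319.8996.
  t=1,j=1: stock 215.0000 → up 268.7500 (V=-57.5476), down 172.0000 (V=-154.2976). Price -104.8996; hedge Δ=1.0000, bond B=-319.8996.
  t=0,j=0: stock 172.0000 → up 215.0000 (V=-104.8996), down 137.6000 (V=-182.2996). Price -141.6270; hedge Δ=1.0000, bond B=-313.6270.
Check: Δ(0,0)·S0 + B(0,0) = -141.6270 = V0.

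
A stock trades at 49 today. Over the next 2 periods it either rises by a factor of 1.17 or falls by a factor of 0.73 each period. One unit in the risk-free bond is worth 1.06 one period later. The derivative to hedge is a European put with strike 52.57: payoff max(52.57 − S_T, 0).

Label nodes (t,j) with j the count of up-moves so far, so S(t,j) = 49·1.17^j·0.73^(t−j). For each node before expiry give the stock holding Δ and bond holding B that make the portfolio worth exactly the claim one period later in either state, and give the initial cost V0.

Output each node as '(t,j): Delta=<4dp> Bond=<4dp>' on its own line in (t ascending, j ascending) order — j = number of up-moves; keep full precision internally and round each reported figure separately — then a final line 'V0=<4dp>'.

Under the risk-neutral measure, an up-move has probability p* = (R−d)/(u−d) = 0.7500 and values discount at R = 1.06.
At expiry t=2: V(2,0)=26.4579, V(2,1)=10.7191, V(2,2)=0.0000
Node (1,0) S=35.7700: V=(p*·10.7191+(1−p*)·26.4579)/1.06=13.8243; Δ=(10.7191−26.4579)/(41.8509−26.1121)=-1.0000; B=V−Δ·S=49.5943
Node (1,1) S=57.3300: V=(p*·0.0000+(1−p*)·10.7191)/1.06=2.5281; Δ=(0.0000−10.7191)/(67.0761−41.8509)=-0.4249; B=V−Δ·S=26.8897
Node (0,0) S=49.0000: V=(p*·2.5281+(1−p*)·13.8243)/1.06=5.0492; Δ=(2.5281−13.8243)/(57.3300−35.7700)=-0.5239; B=V−Δ·S=30.7225
Check: Δ(0,0)·S0 + B(0,0) = 5.0492 = V0.

(0,0): Delta=-0.5239 Bond=30.7225
(1,0): Delta=-1.0000 Bond=49.5943
(1,1): Delta=-0.4249 Bond=26.8897
V0=5.0492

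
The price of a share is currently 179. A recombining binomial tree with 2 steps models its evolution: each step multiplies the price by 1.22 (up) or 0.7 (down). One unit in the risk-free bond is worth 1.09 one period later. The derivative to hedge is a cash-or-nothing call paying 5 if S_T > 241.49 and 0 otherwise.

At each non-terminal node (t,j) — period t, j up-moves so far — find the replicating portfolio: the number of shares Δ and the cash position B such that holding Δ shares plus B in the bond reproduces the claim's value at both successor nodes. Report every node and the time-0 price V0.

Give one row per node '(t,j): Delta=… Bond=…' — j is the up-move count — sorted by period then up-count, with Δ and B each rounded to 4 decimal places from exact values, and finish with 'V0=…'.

(0,0): Delta=0.0370 Bond=-4.2489
(1,0): Delta=0.0000 Bond=0.0000
(1,1): Delta=0.0440 Bond=-6.1750
V0=2.3672

The replicating-portfolio and risk-neutral prices coincide; use p* = (1.09−0.7)/(1.22−0.7) = 0.7500 for the latter.
At expiry t=2: V(2,0)=0.0000, V(2,1)=0.0000, V(2,2)=5.0000
  t=1,j=0: stock 125.3000 → up 152.8660 (V=0.0000), down 87.7100 (V=0.0000). Price 0.0000; hedge Δ=0.0000, bond B=0.0000.
  t=1,j=1: stock 218.3800 → up 266.4236 (V=5.0000), down 152.8660 (V=0.0000). Price 3.4404; hedge Δ=0.0440, bond B=-6.1750.
  t=0,j=0: stock 179.0000 → up 218.3800 (V=3.4404), down 125.3000 (V=0.0000). Price 2.3672; hedge Δ=0.0370, bond B=-4.2489.
Self-financing check: at every node Δ·S+B equals the discounted successor values.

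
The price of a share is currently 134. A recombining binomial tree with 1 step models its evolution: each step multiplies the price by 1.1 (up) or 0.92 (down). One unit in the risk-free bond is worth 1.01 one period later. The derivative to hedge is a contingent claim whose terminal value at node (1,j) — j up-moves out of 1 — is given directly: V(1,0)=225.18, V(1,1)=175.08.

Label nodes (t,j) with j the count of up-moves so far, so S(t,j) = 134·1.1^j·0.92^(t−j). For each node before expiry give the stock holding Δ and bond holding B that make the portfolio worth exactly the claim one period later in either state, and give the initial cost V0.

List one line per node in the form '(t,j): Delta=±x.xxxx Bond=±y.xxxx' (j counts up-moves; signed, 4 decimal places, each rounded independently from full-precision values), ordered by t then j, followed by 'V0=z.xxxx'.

The replicating-portfolio and risk-neutral prices coincide; use p* = (1.01−0.92)/(1.1−0.92) = 0.5000 for the latter.
Terminal payoffs: V(1,0)=225.1800, V(1,1)=175.0800
  t=0,j=0: stock 134.0000 → up 147.4000 (V=175.0800), down 123.2800 (V=225.1800). Price 198.1485; hedge Δ=-2.0771, bond B=476.4818.
Each (Δ,B) replicates both successor values, so the strategy is self-financing and V0 is arbitrage-free.

(0,0): Delta=-2.0771 Bond=476.4818
V0=198.1485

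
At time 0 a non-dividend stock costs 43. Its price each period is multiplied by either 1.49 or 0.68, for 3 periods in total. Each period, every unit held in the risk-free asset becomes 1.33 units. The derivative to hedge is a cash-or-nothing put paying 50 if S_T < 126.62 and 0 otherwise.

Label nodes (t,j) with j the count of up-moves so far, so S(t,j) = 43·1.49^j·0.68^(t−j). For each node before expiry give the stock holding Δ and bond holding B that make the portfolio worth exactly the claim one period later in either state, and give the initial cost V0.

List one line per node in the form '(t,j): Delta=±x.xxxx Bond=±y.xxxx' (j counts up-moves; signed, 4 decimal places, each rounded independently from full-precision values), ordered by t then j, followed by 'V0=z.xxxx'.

Risk-neutral probability p* = (R−d)/(u−d) = (1.33−0.68)/(1.49−0.68) = 0.8025.
Payoff layer (t=3): V(3,0)=50.0000, V(3,1)=50.0000, V(3,2)=50.0000, V(3,3)=0.0000
  t=2,j=0: stock 19.8832 → up 29.6260 (V=50.0000), down 13.5206 (V=50.0000). Price 37.5940; hedge Δ=0.0000, bond B=37.5940.
  t=2,j=1: stock 43.5676 → up 64.9157 (V=50.0000), down 29.6260 (V=50.0000). Price 37.5940; hedge Δ=0.0000, bond B=37.5940.
  t=2,j=2: stock 95.4643 → up 142.2418 (V=0.0000), down 64.9157 (V=50.0000). Price 7.4260; hedge Δ=-0.6466, bond B=69.1544.
  t=1,j=0: stock 29.2400 → up 43.5676 (V=37.5940), down 19.8832 (V=37.5940). Price 28.2662; hedge Δ=0.0000, bond B=28.2662.
  t=1,j=1: stock 64.0700 → up 95.4643 (V=7.4260), down 43.5676 (V=37.5940). Price 10.0640; hedge Δ=-0.5813, bond B=47.3084.
  t=0,j=0: stock 43.0000 → up 64.0700 (V=10.0640), down 29.2400 (V=28.2662). Price 10.2703; hedge Δ=-0.5226, bond B=32.7421.
Each (Δ,B) replicates both successor values, so the strategy is self-financing and V0 is arbitrage-free.

(0,0): Delta=-0.5226 Bond=32.7421
(1,0): Delta=0.0000 Bond=28.2662
(1,1): Delta=-0.5813 Bond=47.3084
(2,0): Delta=0.0000 Bond=37.5940
(2,1): Delta=0.0000 Bond=37.5940
(2,2): Delta=-0.6466 Bond=69.1544
V0=10.2703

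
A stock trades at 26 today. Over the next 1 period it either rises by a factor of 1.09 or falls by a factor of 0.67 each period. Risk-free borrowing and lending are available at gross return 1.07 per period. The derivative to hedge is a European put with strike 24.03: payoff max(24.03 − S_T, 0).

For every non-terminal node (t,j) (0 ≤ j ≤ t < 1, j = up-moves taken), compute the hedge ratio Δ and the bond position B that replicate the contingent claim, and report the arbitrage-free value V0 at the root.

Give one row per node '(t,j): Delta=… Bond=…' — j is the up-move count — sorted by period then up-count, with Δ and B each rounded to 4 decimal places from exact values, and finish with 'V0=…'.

(0,0): Delta=-0.6053 Bond=16.0323
V0=0.2942

Risk-neutral probability p* = (R−d)/(u−d) = (1.07−0.67)/(1.09−0.67) = 0.9524.
At expiry t=1: V(1,0)=6.6100, V(1,1)=0.0000
Node (0,0) S=26.0000: V=(p*·0.0000+(1−p*)·6.6100)/1.07=0.2942; Δ=(0.0000−6.6100)/(28.3400−17.4200)=-0.6053; B=V−Δ·S=16.0323
Self-financing check: at every node Δ·S+B equals the discounted successor values.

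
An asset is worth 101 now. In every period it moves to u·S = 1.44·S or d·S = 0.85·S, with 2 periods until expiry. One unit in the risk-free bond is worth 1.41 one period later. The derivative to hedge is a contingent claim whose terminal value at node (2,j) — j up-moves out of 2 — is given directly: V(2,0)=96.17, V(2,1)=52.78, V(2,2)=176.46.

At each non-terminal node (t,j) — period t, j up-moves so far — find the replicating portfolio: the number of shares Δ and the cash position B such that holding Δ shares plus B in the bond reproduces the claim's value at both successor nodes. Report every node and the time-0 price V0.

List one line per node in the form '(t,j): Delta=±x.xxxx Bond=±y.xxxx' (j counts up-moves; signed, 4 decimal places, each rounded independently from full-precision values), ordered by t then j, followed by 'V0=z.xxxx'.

(0,0): Delta=1.3709 Bond=-55.8111
(1,0): Delta=-0.8566 Bond=112.5397
(1,1): Delta=1.4413 Bond=-88.9383
V0=82.6489

The replicating-portfolio and risk-neutral prices coincide; use p* = (1.41−0.85)/(1.44−0.85) = 0.9492 for the latter.
At expiry t=2: V(2,0)=96.1700, V(2,1)=52.7800, V(2,2)=176.4600
  t=1,j=0: stock 85.8500 → up 123.6240 (V=52.7800), down 72.9725 (V=96.1700). Price 38.9974; hedge Δ=-0.8566, bond B=112.5397.
  t=1,j=1: stock 145.4400 → up 209.4336 (V=176.4600), down 123.6240 (V=52.7800). Price 120.6888; hedge Δ=1.4413, bond B=-88.9383.
  t=0,j=0: stock 101.0000 → up 145.4400 (V=120.6888), down 85.8500 (V=38.9974). Price 82.6489; hedge Δ=1.3709, bond B=-55.8111.
The time-0 hedge costs 82.6489, which is the no-arbitrage price.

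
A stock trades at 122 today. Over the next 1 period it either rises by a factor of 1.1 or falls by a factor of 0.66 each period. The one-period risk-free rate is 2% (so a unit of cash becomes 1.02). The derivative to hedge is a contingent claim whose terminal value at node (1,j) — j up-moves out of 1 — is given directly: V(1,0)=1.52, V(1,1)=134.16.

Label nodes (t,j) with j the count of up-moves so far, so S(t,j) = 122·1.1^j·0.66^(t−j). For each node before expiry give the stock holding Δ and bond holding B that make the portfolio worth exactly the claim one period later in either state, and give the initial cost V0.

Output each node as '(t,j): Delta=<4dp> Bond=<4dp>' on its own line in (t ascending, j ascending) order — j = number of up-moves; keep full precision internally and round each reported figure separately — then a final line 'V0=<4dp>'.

(0,0): Delta=2.4709 Bond=-193.5686
V0=107.8859

No-arbitrage ⇒ martingale measure with p* = (R−d)/(u−d) = 0.8182.
Terminal payoffs: V(1,0)=1.5200, V(1,1)=134.1600
  t=0,j=0: stock 122.0000 → up 134.2000 (V=134.1600), down 80.5200 (V=1.5200). Price 107.8859; hedge Δ=2.4709, bond B=-193.5686.
Each (Δ,B) replicates both successor values, so the strategy is self-financing and V0 is arbitrage-free.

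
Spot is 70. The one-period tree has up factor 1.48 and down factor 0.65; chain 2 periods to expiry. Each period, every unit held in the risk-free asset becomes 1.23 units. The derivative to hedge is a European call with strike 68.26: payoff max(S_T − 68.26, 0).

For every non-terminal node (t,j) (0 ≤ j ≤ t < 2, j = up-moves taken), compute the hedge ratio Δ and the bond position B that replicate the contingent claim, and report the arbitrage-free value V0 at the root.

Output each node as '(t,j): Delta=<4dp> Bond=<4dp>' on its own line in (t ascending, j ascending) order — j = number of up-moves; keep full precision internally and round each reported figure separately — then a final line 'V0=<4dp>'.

The replicating-portfolio and risk-neutral prices coincide; use p* = (1.23−0.65)/(1.48−0.65) = 0.6988 for the latter.
At expiry t=2: V(2,0)=0.0000, V(2,1)=0.0000, V(2,2)=85.0680
(1,0): S=45.5000. Δ = (V_up−V_dn)/(S_up−S_dn) = (0.0000−0.0000)/(67.3400−29.5750) = 0.0000. V = [p*·0.0000 + (1−p*)·0.0000]/1.23 = 0.0000. B = V − Δ·S = 0.0000.
(1,1): S=103.6000. Δ = (V_up−V_dn)/(S_up−S_dn) = (85.0680−0.0000)/(153.3280−67.3400) = 0.9893. V = [p*·85.0680 + (1−p*)·0.0000]/1.23 = 48.3294. B = V − Δ·S = -54.1622.
(0,0): S=70.0000. Δ = (V_up−V_dn)/(S_up−S_dn) = (48.3294−0.0000)/(103.6000−45.5000) = 0.8318. V = [p*·48.3294 + (1−p*)·0.0000]/1.23 = 27.4572. B = V − Δ·S = -30.7710.
Self-financing check: at every node Δ·S+B equals the discounted successor values.

(0,0): Delta=0.8318 Bond=-30.7710
(1,0): Delta=0.0000 Bond=0.0000
(1,1): Delta=0.9893 Bond=-54.1622
V0=27.4572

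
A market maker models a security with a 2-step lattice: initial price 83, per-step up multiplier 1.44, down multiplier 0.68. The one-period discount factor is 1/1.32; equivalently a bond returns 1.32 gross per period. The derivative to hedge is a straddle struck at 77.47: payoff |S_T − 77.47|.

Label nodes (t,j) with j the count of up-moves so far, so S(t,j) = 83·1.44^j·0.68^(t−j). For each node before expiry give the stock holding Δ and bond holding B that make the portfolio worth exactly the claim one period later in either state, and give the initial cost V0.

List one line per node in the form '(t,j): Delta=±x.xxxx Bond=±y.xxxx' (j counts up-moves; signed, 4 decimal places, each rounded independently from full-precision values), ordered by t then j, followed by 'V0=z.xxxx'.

The replicating-portfolio and risk-neutral prices coincide; use p* = (1.32−0.68)/(1.44−0.68) = 0.8421 for the latter.
Payoff layer (t=2): V(2,0)=39.0908, V(2,1)=3.8036, V(2,2)=94.6388
  t=1,j=0: stock 56.4400 → up 81.2736 (V=3.8036), down 38.3792 (V=39.0908). Price 7.1025; hedge Δ=-0.8227, bond B=53.5330.
  t=1,j=1: stock 119.5200 → up 172.1088 (V=94.6388), down 81.2736 (V=3.8036). Price 60.8306; hedge Δ=1.0000, bond B=-58.6894.
  t=0,j=0: stock 83.0000 → up 119.5200 (V=60.8306), down 56.4400 (V=7.1025). Price 39.6570; hedge Δ=0.8517, bond B=-31.0379.
Each (Δ,B) replicates both successor values, so the strategy is self-financing and V0 is arbitrage-free.

(0,0): Delta=0.8517 Bond=-31.0379
(1,0): Delta=-0.8227 Bond=53.5330
(1,1): Delta=1.0000 Bond=-58.6894
V0=39.6570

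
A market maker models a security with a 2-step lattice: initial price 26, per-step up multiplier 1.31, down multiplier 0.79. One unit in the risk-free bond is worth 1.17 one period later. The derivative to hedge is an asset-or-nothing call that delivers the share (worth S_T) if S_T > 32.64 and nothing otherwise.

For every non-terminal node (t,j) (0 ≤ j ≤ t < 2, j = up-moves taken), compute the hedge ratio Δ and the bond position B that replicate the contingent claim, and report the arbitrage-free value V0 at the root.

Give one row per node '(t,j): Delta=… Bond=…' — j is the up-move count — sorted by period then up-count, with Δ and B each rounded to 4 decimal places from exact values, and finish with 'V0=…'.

Under the risk-neutral measure, an up-move has probability p* = (R−d)/(u−d) = 0.7308 and values discount at R = 1.17.
At expiry t=2: V(2,0)=0.0000, V(2,1)=0.0000, V(2,2)=44.6186
  t=1,j=0: stock 20.5400 → up 26.9074 (V=0.0000), down 16.2266 (V=0.0000). Price 0.0000; hedge Δ=0.0000, bond B=0.0000.
  t=1,j=1: stock 34.0600 → up 44.6186 (V=44.6186), down 26.9074 (V=0.0000). Price 27.8683; hedge Δ=2.5192, bond B=-57.9367.
  t=0,j=0: stock 26.0000 → up 34.0600 (V=27.8683), down 20.5400 (V=0.0000). Price 17.4062; hedge Δ=2.0613, bond B=-36.1866.
The time-0 hedge costs 17.4062, which is the no-arbitrage price.

(0,0): Delta=2.0613 Bond=-36.1866
(1,0): Delta=0.0000 Bond=0.0000
(1,1): Delta=2.5192 Bond=-57.9367
V0=17.4062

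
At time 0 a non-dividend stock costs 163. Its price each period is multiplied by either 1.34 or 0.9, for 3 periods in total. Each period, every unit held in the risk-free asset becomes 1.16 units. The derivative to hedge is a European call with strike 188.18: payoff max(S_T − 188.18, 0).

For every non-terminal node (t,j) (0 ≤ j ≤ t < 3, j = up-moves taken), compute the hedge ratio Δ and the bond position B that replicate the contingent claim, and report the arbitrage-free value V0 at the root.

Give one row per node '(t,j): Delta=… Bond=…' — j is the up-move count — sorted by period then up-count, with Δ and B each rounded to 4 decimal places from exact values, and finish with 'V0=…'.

The replicating-portfolio and risk-neutral prices coincide; use p* = (1.16−0.9)/(1.34−0.9) = 0.5909 for the latter.
Payoff layer (t=3): V(3,0)=0.0000, V(3,1)=0.0000, V(3,2)=75.2345, V(3,3)=204.0150
Node (2,0) S=132.0300: V=(p*·0.0000+(1−p*)·0.0000)/1.16=0.0000; Δ=(0.0000−0.0000)/(176.9202−118.8270)=0.0000; B=V−Δ·S=0.0000
Node (2,1) S=196.5780: V=(p*·75.2345+(1−p*)·0.0000)/1.16=38.3248; Δ=(75.2345−0.0000)/(263.4145−176.9202)=0.8698; B=V−Δ·S=-132.6628
Node (2,2) S=292.6828: V=(p*·204.0150+(1−p*)·75.2345)/1.16=130.4587; Δ=(204.0150−75.2345)/(392.1950−263.4145)=1.0000; B=V−Δ·S=-162.2241
Node (1,0) S=146.7000: V=(p*·38.3248+(1−p*)·0.0000)/1.16=19.5228; Δ=(38.3248−0.0000)/(196.5780−132.0300)=0.5937; B=V−Δ·S=-67.5790
Node (1,1) S=218.4200: V=(p*·130.4587+(1−p*)·38.3248)/1.16=79.9720; Δ=(130.4587−38.3248)/(292.6828−196.5780)=0.9587; B=V−Δ·S=-129.4231
Node (0,0) S=163.0000: V=(p*·79.9720+(1−p*)·19.5228)/1.16=47.6231; Δ=(79.9720−19.5228)/(218.4200−146.7000)=0.8428; B=V−Δ·S=-89.7614
Self-financing check: at every node Δ·S+B equals the discounted successor values.

(0,0): Delta=0.8428 Bond=-89.7614
(1,0): Delta=0.5937 Bond=-67.5790
(1,1): Delta=0.9587 Bond=-129.4231
(2,0): Delta=0.0000 Bond=0.0000
(2,1): Delta=0.8698 Bond=-132.6628
(2,2): Delta=1.0000 Bond=-162.2241
V0=47.6231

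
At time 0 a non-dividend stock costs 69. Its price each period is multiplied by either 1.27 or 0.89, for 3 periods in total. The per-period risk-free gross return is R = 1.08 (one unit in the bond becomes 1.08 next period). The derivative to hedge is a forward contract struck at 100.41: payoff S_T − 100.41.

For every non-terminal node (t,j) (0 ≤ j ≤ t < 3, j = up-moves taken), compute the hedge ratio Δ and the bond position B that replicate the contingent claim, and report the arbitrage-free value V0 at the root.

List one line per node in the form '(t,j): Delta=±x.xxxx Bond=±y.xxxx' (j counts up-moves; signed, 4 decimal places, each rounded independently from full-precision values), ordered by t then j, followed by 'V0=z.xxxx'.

The replicating-portfolio and risk-neutral prices coincide; use p* = (1.08−0.89)/(1.27−0.89) = 0.5000 for the latter.
Payoff layer (t=3): V(3,0)=-51.7671, V(3,1)=-30.9983, V(3,2)=-1.3618, V(3,3)=40.9284
Node (2,0) S=54.6549: V=(p*·-30.9983+(1−p*)·-51.7671)/1.08=-38.3173; Δ=(-30.9983−-51.7671)/(69.4117−48.6429)=1.0000; B=V−Δ·S=-92.9722
Node (2,1) S=77.9907: V=(p*·-1.3618+(1−p*)·-30.9983)/1.08=-14.9815; Δ=(-1.3618−-30.9983)/(99.0482−69.4117)=1.0000; B=V−Δ·S=-92.9722
Node (2,2) S=111.2901: V=(p*·40.9284+(1−p*)·-1.3618)/1.08=18.3179; Δ=(40.9284−-1.3618)/(141.3384−99.0482)=1.0000; B=V−Δ·S=-92.9722
Node (1,0) S=61.4100: V=(p*·-14.9815+(1−p*)·-38.3173)/1.08=-24.6754; Δ=(-14.9815−-38.3173)/(77.9907−54.6549)=1.0000; B=V−Δ·S=-86.0854
Node (1,1) S=87.6300: V=(p*·18.3179+(1−p*)·-14.9815)/1.08=1.5446; Δ=(18.3179−-14.9815)/(111.2901−77.9907)=1.0000; B=V−Δ·S=-86.0854
Node (0,0) S=69.0000: V=(p*·1.5446+(1−p*)·-24.6754)/1.08=-10.7087; Δ=(1.5446−-24.6754)/(87.6300−61.4100)=1.0000; B=V−Δ·S=-79.7087
Self-financing check: at every node Δ·S+B equals the discounted successor values.

(0,0): Delta=1.0000 Bond=-79.7087
(1,0): Delta=1.0000 Bond=-86.0854
(1,1): Delta=1.0000 Bond=-86.0854
(2,0): Delta=1.0000 Bond=-92.9722
(2,1): Delta=1.0000 Bond=-92.9722
(2,2): Delta=1.0000 Bond=-92.9722
V0=-10.7087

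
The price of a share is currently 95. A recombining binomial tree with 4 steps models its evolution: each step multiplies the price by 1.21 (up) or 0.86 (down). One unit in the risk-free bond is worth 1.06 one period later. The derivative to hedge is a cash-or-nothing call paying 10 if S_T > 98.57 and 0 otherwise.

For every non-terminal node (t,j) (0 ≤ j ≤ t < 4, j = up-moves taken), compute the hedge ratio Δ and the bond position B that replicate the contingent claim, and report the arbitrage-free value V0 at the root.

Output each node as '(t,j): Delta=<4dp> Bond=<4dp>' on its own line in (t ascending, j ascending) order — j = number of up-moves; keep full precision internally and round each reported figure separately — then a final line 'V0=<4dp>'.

(0,0): Delta=0.0795 Bond=-1.3249
(1,0): Delta=0.1524 Bond=-7.3632
(1,1): Delta=0.0406 Bond=3.0647
(2,0): Delta=0.2192 Bond=-12.4963
(2,1): Delta=0.1169 Bond=-4.2865
(2,2): Delta=0.0000 Bond=8.9000
(3,0): Delta=0.0000 Bond=0.0000
(3,1): Delta=0.3361 Bond=-23.1806
(3,2): Delta=0.0000 Bond=9.4340
(3,3): Delta=0.0000 Bond=9.4340
V0=6.2285

No-arbitrage ⇒ martingale measure with p* = (R−d)/(u−d) = 0.5714.
Terminal values V(4,·): V(4,0)=0.0000, V(4,1)=0.0000, V(4,2)=10.0000, V(4,3)=10.0000, V(4,4)=10.0000
(3,0): S=60.4253. Δ = (V_up−V_dn)/(S_up−S_dn) = (0.0000−0.0000)/(73.1146−51.9658) = 0.0000. V = [p*·0.0000 + (1−p*)·0.0000]/1.06 = 0.0000. B = V − Δ·S = 0.0000.
(3,1): S=85.0170. Δ = (V_up−V_dn)/(S_up−S_dn) = (10.0000−0.0000)/(102.8706−73.1146) = 0.3361. V = [p*·10.0000 + (1−p*)·0.0000]/1.06 = 5.3908. B = V − Δ·S = -23.1806.
(3,2): S=119.6170. Δ = (V_up−V_dn)/(S_up−S_dn) = (10.0000−10.0000)/(144.7365−102.8706) = 0.0000. V = [p*·10.0000 + (1−p*)·10.0000]/1.06 = 9.4340. B = V − Δ·S = 9.4340.
(3,3): S=168.2983. Δ = (V_up−V_dn)/(S_up−S_dn) = (10.0000−10.0000)/(203.6409−144.7365) = 0.0000. V = [p*·10.0000 + (1−p*)·10.0000]/1.06 = 9.4340. B = V − Δ·S = 9.4340.
(2,0): S=70.2620. Δ = (V_up−V_dn)/(S_up−S_dn) = (5.3908−0.0000)/(85.0170−60.4253) = 0.2192. V = [p*·5.3908 + (1−p*)·0.0000]/1.06 = 2.9061. B = V − Δ·S = -12.4963.
(2,1): S=98.8570. Δ = (V_up−V_dn)/(S_up−S_dn) = (9.4340−5.3908)/(119.6170−85.0170) = 0.1169. V = [p*·9.4340 + (1−p*)·5.3908]/1.06 = 7.2653. B = V − Δ·S = -4.2865.
(2,2): S=139.0895. Δ = (V_up−V_dn)/(S_up−S_dn) = (9.4340−9.4340)/(168.2983−119.6170) = 0.0000. V = [p*·9.4340 + (1−p*)·9.4340]/1.06 = 8.9000. B = V − Δ·S = 8.9000.
(1,0): S=81.7000. Δ = (V_up−V_dn)/(S_up−S_dn) = (7.2653−2.9061)/(98.8570−70.2620) = 0.1524. V = [p*·7.2653 + (1−p*)·2.9061]/1.06 = 5.0916. B = V − Δ·S = -7.3632.
(1,1): S=114.9500. Δ = (V_up−V_dn)/(S_up−S_dn) = (8.9000−7.2653)/(139.0895−98.8570) = 0.0406. V = [p*·8.9000 + (1−p*)·7.2653]/1.06 = 7.7353. B = V − Δ·S = 3.0647.
(0,0): S=95.0000. Δ = (V_up−V_dn)/(S_up−S_dn) = (7.7353−5.0916)/(114.9500−81.7000) = 0.0795. V = [p*·7.7353 + (1−p*)·5.0916]/1.06 = 6.2285. B = V − Δ·S = -1.3249.
Check: Δ(0,0)·S0 + B(0,0) = 6.2285 = V0.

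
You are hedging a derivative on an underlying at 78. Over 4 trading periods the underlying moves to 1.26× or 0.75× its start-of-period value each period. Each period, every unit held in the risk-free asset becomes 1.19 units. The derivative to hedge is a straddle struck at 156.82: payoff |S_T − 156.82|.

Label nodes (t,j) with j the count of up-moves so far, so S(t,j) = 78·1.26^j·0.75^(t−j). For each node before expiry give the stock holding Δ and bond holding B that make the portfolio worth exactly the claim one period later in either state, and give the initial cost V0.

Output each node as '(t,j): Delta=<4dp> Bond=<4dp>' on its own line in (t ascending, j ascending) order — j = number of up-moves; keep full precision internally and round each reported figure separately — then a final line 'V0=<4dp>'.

Risk-neutral probability p* = (R−d)/(u−d) = (1.19−0.75)/(1.26−0.75) = 0.8627.
At expiry t=4: V(4,0)=132.1403, V(4,1)=115.3581, V(4,2)=87.1640, V(4,3)=39.7980, V(4,4)=39.7770
(3,0): S=32.9062. Δ = (V_up−V_dn)/(S_up−S_dn) = (115.3581−132.1403)/(41.4619−24.6797) = -1.0000. V = [p*·115.3581 + (1−p*)·132.1403]/1.19 = 98.8753. B = V − Δ·S = 131.7815.
(3,1): S=55.2825. Δ = (V_up−V_dn)/(S_up−S_dn) = (87.1640−115.3581)/(69.6560−41.4619) = -1.0000. V = [p*·87.1640 + (1−p*)·115.3581]/1.19 = 76.4990. B = V − Δ·S = 131.7815.
(3,2): S=92.8746. Δ = (V_up−V_dn)/(S_up−S_dn) = (39.7980−87.1640)/(117.0220−69.6560) = -1.0000. V = [p*·39.7980 + (1−p*)·87.1640]/1.19 = 38.9069. B = V − Δ·S = 131.7815.
(3,3): S=156.0293. Δ = (V_up−V_dn)/(S_up−S_dn) = (39.7770−39.7980)/(196.5970−117.0220) = -0.0003. V = [p*·39.7770 + (1−p*)·39.7980]/1.19 = 33.4284. B = V − Δ·S = 33.4697.
(2,0): S=43.8750. Δ = (V_up−V_dn)/(S_up−S_dn) = (76.4990−98.8753)/(55.2825−32.9062) = -1.0000. V = [p*·76.4990 + (1−p*)·98.8753]/1.19 = 66.8658. B = V − Δ·S = 110.7408.
(2,1): S=73.7100. Δ = (V_up−V_dn)/(S_up−S_dn) = (38.9069−76.4990)/(92.8746−55.2825) = -1.0000. V = [p*·38.9069 + (1−p*)·76.4990]/1.19 = 37.0308. B = V − Δ·S = 110.7408.
(2,2): S=123.8328. Δ = (V_up−V_dn)/(S_up−S_dn) = (33.4284−38.9069)/(156.0293−92.8746) = -0.0867. V = [p*·33.4284 + (1−p*)·38.9069]/1.19 = 28.7230. B = V − Δ·S = 39.4651.
(1,0): S=58.5000. Δ = (V_up−V_dn)/(S_up−S_dn) = (37.0308−66.8658)/(73.7100−43.8750) = -1.0000. V = [p*·37.0308 + (1−p*)·66.8658]/1.19 = 34.5595. B = V − Δ·S = 93.0595.
(1,1): S=98.2800. Δ = (V_up−V_dn)/(S_up−S_dn) = (28.7230−37.0308)/(123.8328−73.7100) = -0.1657. V = [p*·28.7230 + (1−p*)·37.0308]/1.19 = 25.0952. B = V − Δ·S = 41.3849.
(0,0): S=78.0000. Δ = (V_up−V_dn)/(S_up−S_dn) = (25.0952−34.5595)/(98.2800−58.5000) = -0.2379. V = [p*·25.0952 + (1−p*)·34.5595]/1.19 = 22.1800. B = V − Δ·S = 40.7374.
The time-0 hedge costs 22.1800, which is the no-arbitrage price.

(0,0): Delta=-0.2379 Bond=40.7374
(1,0): Delta=-1.0000 Bond=93.0595
(1,1): Delta=-0.1657 Bond=41.3849
(2,0): Delta=-1.0000 Bond=110.7408
(2,1): Delta=-1.0000 Bond=110.7408
(2,2): Delta=-0.0867 Bond=39.4651
(3,0): Delta=-1.0000 Bond=131.7815
(3,1): Delta=-1.0000 Bond=131.7815
(3,2): Delta=-1.0000 Bond=131.7815
(3,3): Delta=-0.0003 Bond=33.4697
V0=22.1800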